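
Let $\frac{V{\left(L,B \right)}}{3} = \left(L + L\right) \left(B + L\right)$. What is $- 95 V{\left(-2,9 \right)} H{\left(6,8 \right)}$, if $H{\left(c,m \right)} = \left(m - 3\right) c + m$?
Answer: $303240$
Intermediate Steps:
$V{\left(L,B \right)} = 6 L \left(B + L\right)$ ($V{\left(L,B \right)} = 3 \left(L + L\right) \left(B + L\right) = 3 \cdot 2 L \left(B + L\right) = 6 L \left(B + L\right)$)
$H{\left(c,m \right)} = m + c \left(-3 + m\right)$ ($H{\left(c,m \right)} = \left(-3 + m\right) c + m = c \left(-3 + m\right) + m = m + c \left(-3 + m\right)$)
$- 95 V{\left(-2,9 \right)} H{\left(6,8 \right)} = - 95 \cdot 6 \left(-2\right) \left(9 - 2\right) \left(8 - 18 + 6 \cdot 8\right) = - 95 \cdot 6 \left(-2\right) 7 \left(8 - 18 + 48\right) = \left(-95\right) \left(-84\right) 38 = 7980 \cdot 38 = 303240$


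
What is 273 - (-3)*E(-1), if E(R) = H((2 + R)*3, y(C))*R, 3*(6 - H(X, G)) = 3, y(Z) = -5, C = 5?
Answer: 258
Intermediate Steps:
H(X, G) = 5 (H(X, G) = 6 - 1/3*3 = 6 - 1 = 5)
E(R) = 5*R
273 - (-3)*E(-1) = 273 - (-3)*5*(-1) = 273 - (-3)*(-5) = 273 - 1*15 = 273 - 15 = 258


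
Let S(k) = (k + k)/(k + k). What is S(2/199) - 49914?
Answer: -49913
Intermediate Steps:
S(k) = 1 (S(k) = (2*k)/((2*k)) = (2*k)*(1/(2*k)) = 1)
S(2/199) - 49914 = 1 - 49914 = -49913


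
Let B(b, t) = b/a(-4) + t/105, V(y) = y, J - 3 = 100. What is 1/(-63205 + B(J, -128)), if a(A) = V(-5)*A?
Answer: -420/26544449 ≈ -1.5823e-5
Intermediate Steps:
J = 103 (J = 3 + 100 = 103)
a(A) = -5*A
B(b, t) = b/20 + t/105 (B(b, t) = b/((-5*(-4))) + t/105 = b/20 + t*(1/105) = b*(1/20) + t/105 = b/20 + t/105)
1/(-63205 + B(J, -128)) = 1/(-63205 + ((1/20)*103 + (1/105)*(-128))) = 1/(-63205 + (103/20 - 128/105)) = 1/(-63205 + 1651/420) = 1/(-26544449/420) = -420/26544449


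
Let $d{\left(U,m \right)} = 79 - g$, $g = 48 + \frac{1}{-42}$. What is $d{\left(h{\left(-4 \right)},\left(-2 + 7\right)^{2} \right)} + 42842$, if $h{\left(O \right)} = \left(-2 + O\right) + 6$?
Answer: $\frac{1800667}{42} \approx 42873.0$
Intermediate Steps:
$h{\left(O \right)} = 4 + O$
$g = \frac{2015}{42}$ ($g = 48 - \frac{1}{42} = \frac{2015}{42} \approx 47.976$)
$d{\left(U,m \right)} = \frac{1303}{42}$ ($d{\left(U,m \right)} = 79 - \frac{2015}{42} = \frac{1303}{42}$)
$d{\left(h{\left(-4 \right)},\left(-2 + 7\right)^{2} \right)} + 42842 = \frac{1303}{42} + 42842 = \frac{1800667}{42}$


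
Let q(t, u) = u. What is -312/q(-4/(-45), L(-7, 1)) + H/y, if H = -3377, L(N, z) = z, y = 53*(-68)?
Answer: -1121071/3604 ≈ -311.06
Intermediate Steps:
y = -3604
-312/q(-4/(-45), L(-7, 1)) + H/y = -312/1 - 3377/(-3604) = -312*1 - 3377*(-1/3604) = -312 + 3377/3604 = -1121071/3604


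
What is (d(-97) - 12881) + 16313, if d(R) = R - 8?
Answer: 3327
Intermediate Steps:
d(R) = -8 + R
(d(-97) - 12881) + 16313 = ((-8 - 97) - 12881) + 16313 = (-105 - 12881) + 16313 = -12986 + 16313 = 3327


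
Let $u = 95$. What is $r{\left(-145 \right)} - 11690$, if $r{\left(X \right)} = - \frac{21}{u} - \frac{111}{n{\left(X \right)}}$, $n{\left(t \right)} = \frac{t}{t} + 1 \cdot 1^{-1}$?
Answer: $- \frac{2231687}{190} \approx -11746.0$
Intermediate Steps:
$n{\left(t \right)} = 2$ ($n{\left(t \right)} = 1 + 1 \cdot 1 = 1 + 1 = 2$)
$r{\left(X \right)} = - \frac{10587}{190}$ ($r{\left(X \right)} = - \frac{21}{95} - \frac{111}{2} = - \frac{10587}{190}$)
$r{\left(-145 \right)} - 11690 = - \frac{10587}{190} - 11690 = - \frac{2231687}{190}$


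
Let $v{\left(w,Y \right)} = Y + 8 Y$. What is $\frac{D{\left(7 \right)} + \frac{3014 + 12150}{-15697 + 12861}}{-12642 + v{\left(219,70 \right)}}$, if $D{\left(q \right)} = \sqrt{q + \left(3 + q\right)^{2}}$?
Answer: $\frac{3791}{8516508} - \frac{\sqrt{107}}{12012} \approx -0.00041601$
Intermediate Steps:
$v{\left(w,Y \right)} = 9 Y$
$\frac{D{\left(7 \right)} + \frac{3014 + 12150}{-15697 + 12861}}{-12642 + v{\left(219,70 \right)}} = \frac{\sqrt{7 + \left(3 + 7\right)^{2}} + \frac{3014 + 12150}{-15697 + 12861}}{-12642 + 9 \cdot 70} = \frac{\sqrt{7 + 10^{2}} + \frac{15164}{-2836}}{-12642 + 630} = \frac{\sqrt{7 + 100} + 15164 \left(- \frac{1}{2836}\right)}{-12012} = \left(\sqrt{107} - \frac{3791}{709}\right) \left(- \frac{1}{12012}\right) = \left(- \frac{3791}{709} + \sqrt{107}\right) \left(- \frac{1}{12012}\right) = \frac{3791}{8516508} - \frac{\sqrt{107}}{12012}$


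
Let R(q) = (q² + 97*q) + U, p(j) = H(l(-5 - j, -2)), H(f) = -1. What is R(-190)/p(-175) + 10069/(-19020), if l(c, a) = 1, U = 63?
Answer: -337291729/19020 ≈ -17734.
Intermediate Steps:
p(j) = -1
R(q) = 63 + q² + 97*q (R(q) = (q² + 97*q) + 63 = 63 + q² + 97*q)
R(-190)/p(-175) + 10069/(-19020) = (63 + (-190)² + 97*(-190))/(-1) + 10069/(-19020) = (63 + 36100 - 18430)*(-1) + 10069*(-1/19020) = 17733*(-1) - 10069/19020 = -17733 - 10069/19020 = -337291729/19020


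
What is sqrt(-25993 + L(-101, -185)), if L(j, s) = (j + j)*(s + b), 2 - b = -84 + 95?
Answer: sqrt(13195) ≈ 114.87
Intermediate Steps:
b = -9 (b = 2 - (-84 + 95) = 2 - 1*11 = 2 - 11 = -9)
L(j, s) = 2*j*(-9 + s) (L(j, s) = (j + j)*(s - 9) = (2*j)*(-9 + s) = 2*j*(-9 + s))
sqrt(-25993 + L(-101, -185)) = sqrt(-25993 + 2*(-101)*(-9 - 185)) = sqrt(-25993 + 2*(-101)*(-194)) = sqrt(-25993 + 39188) = sqrt(13195)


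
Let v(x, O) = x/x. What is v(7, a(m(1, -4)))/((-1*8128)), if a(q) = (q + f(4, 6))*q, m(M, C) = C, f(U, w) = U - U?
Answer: -1/8128 ≈ -0.00012303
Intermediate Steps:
f(U, w) = 0
a(q) = q² (a(q) = (q + 0)*q = q*q = q²)
v(x, O) = 1
v(7, a(m(1, -4)))/((-1*8128)) = 1/(-1*8128) = 1/(-8128) = 1*(-1/8128) = -1/8128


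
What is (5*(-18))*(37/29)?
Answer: -3330/29 ≈ -114.83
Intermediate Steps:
(5*(-18))*(37/29) = -3330/29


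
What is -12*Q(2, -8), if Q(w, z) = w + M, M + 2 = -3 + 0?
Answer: 36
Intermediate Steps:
M = -5 (M = -2 + (-3 + 0) = -2 - 3 = -5)
Q(w, z) = -5 + w (Q(w, z) = w - 5 = -5 + w)
-12*Q(2, -8) = -12*(-5 + 2) = -12*(-3) = 36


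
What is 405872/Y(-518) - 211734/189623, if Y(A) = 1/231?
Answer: 17778375693402/189623 ≈ 9.3756e+7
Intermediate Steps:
Y(A) = 1/231
405872/Y(-518) - 211734/189623 = 405872/(1/231) - 211734/189623 = 405872*231 - 211734*1/189623 = 93756432 - 211734/189623 = 17778375693402/189623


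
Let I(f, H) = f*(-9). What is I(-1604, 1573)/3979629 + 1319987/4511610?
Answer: 590909794087/1994948221410 ≈ 0.29620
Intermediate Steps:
I(f, H) = -9*f
I(-1604, 1573)/3979629 + 1319987/4511610 = -9*(-1604)/3979629 + 1319987/4511610 = 14436*(1/3979629) + 1319987*(1/4511610) = 1604/442181 + 1319987/4511610 = 590909794087/1994948221410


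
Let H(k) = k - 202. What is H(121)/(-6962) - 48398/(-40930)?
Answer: 170131103/142477330 ≈ 1.1941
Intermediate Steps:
H(k) = -202 + k
H(121)/(-6962) - 48398/(-40930) = (-202 + 121)/(-6962) - 48398/(-40930) = -81*(-1/6962) - 48398*(-1/40930) = 81/6962 + 24199/20465 = 170131103/142477330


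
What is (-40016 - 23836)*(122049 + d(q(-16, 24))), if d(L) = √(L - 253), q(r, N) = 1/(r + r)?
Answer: -7793072748 - 15963*I*√16194/2 ≈ -7.7931e+9 - 1.0157e+6*I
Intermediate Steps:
q(r, N) = 1/(2*r)
d(L) = √(-253 + L)
(-40016 - 23836)*(122049 + d(q(-16, 24))) = (-40016 - 23836)*(122049 + √(-253 + (½)/(-16))) = -63852*(122049 + √(-253 + (½)*(-1/16))) = -63852*(122049 + √(-253 - 1/32)) = -63852*(122049 + √(-8097/32)) = -63852*(122049 + I*√16194/8) = -7793072748 - 15963*I*√16194/2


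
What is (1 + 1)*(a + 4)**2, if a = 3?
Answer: 98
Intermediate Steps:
(1 + 1)*(a + 4)**2 = (1 + 1)*(3 + 4)**2 = 2*7**2 = 2*49 = 98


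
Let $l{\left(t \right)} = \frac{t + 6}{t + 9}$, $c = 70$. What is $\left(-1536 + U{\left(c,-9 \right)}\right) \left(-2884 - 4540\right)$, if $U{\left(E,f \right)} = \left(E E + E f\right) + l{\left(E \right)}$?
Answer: $- \frac{1604044288}{79} \approx -2.0304 \cdot 10^{7}$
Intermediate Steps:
$l{\left(t \right)} = \frac{6 + t}{9 + t}$
$U{\left(E,f \right)} = E^{2} + E f + \frac{6 + E}{9 + E}$ ($U{\left(E,f \right)} = \left(E E + E f\right) + \frac{6 + E}{9 + E} = \left(E^{2} + E f\right) + \frac{6 + E}{9 + E} = E^{2} + E f + \frac{6 + E}{9 + E}$)
$\left(-1536 + U{\left(c,-9 \right)}\right) \left(-2884 - 4540\right) = \left(-1536 + \frac{6 + 70 + 70 \left(9 + 70\right) \left(70 - 9\right)}{9 + 70}\right) \left(-2884 - 4540\right) = \left(-1536 + \frac{6 + 70 + 70 \cdot 79 \cdot 61}{79}\right) \left(-7424\right) = \left(-1536 + \frac{6 + 70 + 337330}{79}\right) \left(-7424\right) = \left(-1536 + \frac{1}{79} \cdot 337406\right) \left(-7424\right) = \left(-1536 + \frac{337406}{79}\right) \left(-7424\right) = \frac{216062}{79} \left(-7424\right) = - \frac{1604044288}{79}$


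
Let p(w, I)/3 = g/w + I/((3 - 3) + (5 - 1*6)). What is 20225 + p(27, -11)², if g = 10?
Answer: 1732474/81 ≈ 21389.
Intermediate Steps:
p(w, I) = -3*I + 30/w (p(w, I) = 3*(10/w + I/((3 - 3) + (5 - 1*6))) = 3*(10/w + I/(0 + (5 - 6))) = 3*(10/w + I/(0 - 1)) = 3*(10/w + I/(-1)) = 3*(10/w + I*(-1)) = 3*(10/w - I) = 3*(-I + 10/w) = -3*I + 30/w)
20225 + p(27, -11)² = 20225 + (-3*(-11) + 30/27)² = 20225 + (33 + 30*(1/27))² = 20225 + (33 + 10/9)² = 20225 + (307/9)² = 20225 + 94249/81 = 1732474/81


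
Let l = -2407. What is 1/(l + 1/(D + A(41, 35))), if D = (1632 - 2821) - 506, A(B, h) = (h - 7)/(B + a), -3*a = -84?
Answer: -116927/281443358 ≈ -0.00041545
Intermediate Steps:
a = 28 (a = -⅓*(-84) = 28)
A(B, h) = (-7 + h)/(28 + B) (A(B, h) = (h - 7)/(B + 28) = (-7 + h)/(28 + B))
D = -1695 (D = -1189 - 506 = -1695)
1/(l + 1/(D + A(41, 35))) = 1/(-2407 + 1/(-1695 + (-7 + 35)/(28 + 41))) = 1/(-2407 + 1/(-1695 + 28/69)) = 1/(-2407 + 1/(-116927/69)) = 1/(-2407 - 69/116927) = 1/(-281443358/116927) = -116927/281443358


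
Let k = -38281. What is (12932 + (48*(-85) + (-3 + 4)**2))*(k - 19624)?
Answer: -512632965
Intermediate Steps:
(12932 + (48*(-85) + (-3 + 4)**2))*(k - 19624) = (12932 + (48*(-85) + (-3 + 4)**2))*(-38281 - 19624) = (12932 + (-4080 + 1**2))*(-57905) = (12932 + (-4080 + 1))*(-57905) = (12932 - 4079)*(-57905) = 8853*(-57905) = -512632965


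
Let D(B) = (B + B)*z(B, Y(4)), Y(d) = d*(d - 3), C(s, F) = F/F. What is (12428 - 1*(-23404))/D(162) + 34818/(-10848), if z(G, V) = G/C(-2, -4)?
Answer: -9991817/3954096 ≈ -2.5270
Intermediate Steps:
C(s, F) = 1
Y(d) = d*(-3 + d)
z(G, V) = G (z(G, V) = G/1 = G*1 = G)
D(B) = 2*B² (D(B) = (B + B)*B = (2*B)*B = 2*B²)
(12428 - 1*(-23404))/D(162) + 34818/(-10848) = (12428 - 1*(-23404))/((2*162²)) + 34818/(-10848) = (12428 + 23404)/((2*26244)) + 34818*(-1/10848) = 35832/52488 - 5803/1808 = 35832*(1/52488) - 5803/1808 = 1493/2187 - 5803/1808 = -9991817/3954096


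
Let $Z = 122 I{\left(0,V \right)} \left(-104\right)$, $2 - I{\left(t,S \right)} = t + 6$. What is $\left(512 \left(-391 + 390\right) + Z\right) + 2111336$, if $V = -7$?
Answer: $2161576$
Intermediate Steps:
$I{\left(t,S \right)} = -4 - t$ ($I{\left(t,S \right)} = 2 - \left(t + 6\right) = 2 - \left(6 + t\right) = -4 - t$)
$Z = 50752$ ($Z = 122 \left(-4 - 0\right) \left(-104\right) = 122 \left(-4 + 0\right) \left(-104\right) = 122 \left(-4\right) \left(-104\right) = \left(-488\right) \left(-104\right) = 50752$)
$\left(512 \left(-391 + 390\right) + Z\right) + 2111336 = \left(512 \left(-391 + 390\right) + 50752\right) + 2111336 = \left(512 \left(-1\right) + 50752\right) + 2111336 = \left(-512 + 50752\right) + 2111336 = 50240 + 2111336 = 2161576$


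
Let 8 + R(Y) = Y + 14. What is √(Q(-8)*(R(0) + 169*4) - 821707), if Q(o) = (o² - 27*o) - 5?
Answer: I*√634157 ≈ 796.34*I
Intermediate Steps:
Q(o) = -5 + o² - 27*o
R(Y) = 6 + Y (R(Y) = -8 + (Y + 14) = -8 + (14 + Y) = 6 + Y)
√(Q(-8)*(R(0) + 169*4) - 821707) = √((-5 + (-8)² - 27*(-8))*((6 + 0) + 169*4) - 821707) = √((-5 + 64 + 216)*(6 + 676) - 821707) = √(275*682 - 821707) = √(187550 - 821707) = √(-634157) = I*√634157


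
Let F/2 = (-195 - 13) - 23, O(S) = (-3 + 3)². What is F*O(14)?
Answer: 0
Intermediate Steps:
O(S) = 0 (O(S) = 0² = 0)
F = -462 (F = 2*((-195 - 13) - 23) = 2*(-208 - 23) = 2*(-231) = -462)
F*O(14) = -462*0 = 0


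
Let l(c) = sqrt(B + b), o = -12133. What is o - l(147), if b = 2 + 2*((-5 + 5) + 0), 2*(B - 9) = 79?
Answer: -12133 - sqrt(202)/2 ≈ -12140.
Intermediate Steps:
B = 97/2 (B = 9 + (1/2)*79 = 9 + 79/2 = 97/2 ≈ 48.500)
b = 2 (b = 2 + 2*(0 + 0) = 2 + 2*0 = 2 + 0 = 2)
l(c) = sqrt(202)/2 (l(c) = sqrt(97/2 + 2) = sqrt(101/2) = sqrt(202)/2)
o - l(147) = -12133 - sqrt(202)/2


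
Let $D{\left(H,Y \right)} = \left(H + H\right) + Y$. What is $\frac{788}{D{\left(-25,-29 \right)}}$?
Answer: $- \frac{788}{79} \approx -9.9747$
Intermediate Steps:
$D{\left(H,Y \right)} = Y + 2 H$ ($D{\left(H,Y \right)} = 2 H + Y = Y + 2 H$)
$\frac{788}{D{\left(-25,-29 \right)}} = \frac{788}{-29 + 2 \left(-25\right)} = \frac{788}{-29 - 50} = \frac{788}{-79} = 788 \left(- \frac{1}{79}\right) = - \frac{788}{79}$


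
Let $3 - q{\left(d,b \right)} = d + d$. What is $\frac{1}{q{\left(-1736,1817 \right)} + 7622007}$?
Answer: $\frac{1}{7625482} \approx 1.3114 \cdot 10^{-7}$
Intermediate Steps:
$q{\left(d,b \right)} = 3 - 2 d$ ($q{\left(d,b \right)} = 3 - \left(d + d\right) = 3 - 2 d$)
$\frac{1}{q{\left(-1736,1817 \right)} + 7622007} = \frac{1}{\left(3 - -3472\right) + 7622007} = \frac{1}{\left(3 + 3472\right) + 7622007} = \frac{1}{3475 + 7622007} = \frac{1}{7625482}$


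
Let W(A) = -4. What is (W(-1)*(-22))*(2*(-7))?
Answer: -1232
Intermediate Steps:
(W(-1)*(-22))*(2*(-7)) = (-4*(-22))*(2*(-7)) = 88*(-14) = -1232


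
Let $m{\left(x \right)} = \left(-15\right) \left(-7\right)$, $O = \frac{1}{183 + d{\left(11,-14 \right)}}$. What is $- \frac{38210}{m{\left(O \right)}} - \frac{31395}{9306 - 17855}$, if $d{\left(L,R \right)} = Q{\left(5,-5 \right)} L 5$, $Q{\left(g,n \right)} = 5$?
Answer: $- \frac{64672163}{179529} \approx -360.23$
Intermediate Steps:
$d{\left(L,R \right)} = 25 L$ ($d{\left(L,R \right)} = 5 L 5 = 5 \cdot 5 L = 25 L$)
$O = \frac{1}{458}$ ($O = \frac{1}{183 + 25 \cdot 11} = \frac{1}{183 + 275} = \frac{1}{458} \approx 0.0021834$)
$m{\left(x \right)} = 105$
$- \frac{38210}{m{\left(O \right)}} - \frac{31395}{9306 - 17855} = - \frac{38210}{105} - \frac{31395}{9306 - 17855} = \left(-38210\right) \frac{1}{105} - \frac{31395}{9306 - 17855} = - \frac{7642}{21} - \frac{31395}{-8549} = - \frac{7642}{21} - - \frac{31395}{8549} = - \frac{7642}{21} + \frac{31395}{8549} = - \frac{64672163}{179529}$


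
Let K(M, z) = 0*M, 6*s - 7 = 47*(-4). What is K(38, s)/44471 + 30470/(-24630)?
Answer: -3047/2463 ≈ -1.2371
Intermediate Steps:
s = -181/6 (s = 7/6 + (47*(-4))/6 = 7/6 + (⅙)*(-188) = 7/6 - 94/3 = -181/6 ≈ -30.167)
K(M, z) = 0
K(38, s)/44471 + 30470/(-24630) = 0/44471 + 30470/(-24630) = 0*(1/44471) + 30470*(-1/24630) = 0 - 3047/2463 = -3047/2463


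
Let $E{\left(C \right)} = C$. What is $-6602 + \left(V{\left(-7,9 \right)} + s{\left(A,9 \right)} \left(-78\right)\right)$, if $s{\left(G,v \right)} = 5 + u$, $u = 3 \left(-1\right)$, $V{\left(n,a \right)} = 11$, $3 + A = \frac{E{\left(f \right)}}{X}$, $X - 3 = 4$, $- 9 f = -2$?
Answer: $-6747$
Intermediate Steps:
$f = \frac{2}{9}$ ($f = \left(- \frac{1}{9}\right) \left(-2\right) = \frac{2}{9} \approx 0.22222$)
$X = 7$ ($X = 3 + 4 = 7$)
$A = - \frac{187}{63}$ ($A = -3 + \frac{2}{9 \cdot 7} = -3 + \frac{2}{9} \cdot \frac{1}{7} = -3 + \frac{2}{63} = - \frac{187}{63} \approx -2.9683$)
$u = -3$
$s{\left(G,v \right)} = 2$ ($s{\left(G,v \right)} = 5 - 3 = 2$)
$-6602 + \left(V{\left(-7,9 \right)} + s{\left(A,9 \right)} \left(-78\right)\right) = -6602 + \left(11 + 2 \left(-78\right)\right) = -6602 + \left(11 - 156\right) = -6602 - 145 = -6747$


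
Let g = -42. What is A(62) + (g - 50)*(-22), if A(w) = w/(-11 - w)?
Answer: 147690/73 ≈ 2023.2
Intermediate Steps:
A(62) + (g - 50)*(-22) = -1*62/(11 + 62) + (-42 - 50)*(-22) = -1*62/73 - 92*(-22) = -1*62*1/73 + 2024 = -62/73 + 2024 = 147690/73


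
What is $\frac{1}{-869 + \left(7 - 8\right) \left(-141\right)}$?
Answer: $- \frac{1}{728} \approx -0.0013736$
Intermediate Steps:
$\frac{1}{-869 + \left(7 - 8\right) \left(-141\right)} = \frac{1}{-869 - -141} = \frac{1}{-869 + 141} = \frac{1}{-728} = - \frac{1}{728}$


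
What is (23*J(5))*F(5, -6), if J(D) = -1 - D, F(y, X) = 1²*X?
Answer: 828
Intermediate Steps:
F(y, X) = X (F(y, X) = 1*X = X)
(23*J(5))*F(5, -6) = (23*(-1 - 1*5))*(-6) = (23*(-1 - 5))*(-6) = (23*(-6))*(-6) = -138*(-6) = 828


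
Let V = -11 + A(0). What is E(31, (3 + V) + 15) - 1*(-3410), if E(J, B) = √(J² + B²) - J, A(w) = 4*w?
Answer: 3379 + √1010 ≈ 3410.8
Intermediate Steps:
V = -11 (V = -11 + 4*0 = -11 + 0 = -11)
E(J, B) = √(B² + J²) - J
E(31, (3 + V) + 15) - 1*(-3410) = (√(((3 - 11) + 15)² + 31²) - 1*31) - 1*(-3410) = (√((-8 + 15)² + 961) - 31) + 3410 = (√(7² + 961) - 31) + 3410 = (√(49 + 961) - 31) + 3410 = (√1010 - 31) + 3410 = (-31 + √1010) + 3410 = 3379 + √1010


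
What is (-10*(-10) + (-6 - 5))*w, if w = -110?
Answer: -9790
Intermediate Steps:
(-10*(-10) + (-6 - 5))*w = (-10*(-10) + (-6 - 5))*(-110) = (100 - 11)*(-110) = 89*(-110) = -9790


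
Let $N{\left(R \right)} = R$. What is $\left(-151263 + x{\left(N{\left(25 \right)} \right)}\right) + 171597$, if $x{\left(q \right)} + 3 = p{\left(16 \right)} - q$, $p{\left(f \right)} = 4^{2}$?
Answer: $20322$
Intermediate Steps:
$p{\left(f \right)} = 16$
$x{\left(q \right)} = 13 - q$ ($x{\left(q \right)} = -3 - \left(-16 + q\right) = 13 - q$)
$\left(-151263 + x{\left(N{\left(25 \right)} \right)}\right) + 171597 = \left(-151263 + \left(13 - 25\right)\right) + 171597 = \left(-151263 - 12\right) + 171597 = -151275 + 171597 = 20322$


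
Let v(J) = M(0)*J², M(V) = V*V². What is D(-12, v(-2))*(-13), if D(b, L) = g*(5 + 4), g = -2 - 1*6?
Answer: 936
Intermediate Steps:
M(V) = V³
g = -8 (g = -2 - 6 = -8)
v(J) = 0 (v(J) = 0³*J² = 0*J² = 0)
D(b, L) = -72 (D(b, L) = -8*(5 + 4) = -8*9 = -72)
D(-12, v(-2))*(-13) = -72*(-13) = 936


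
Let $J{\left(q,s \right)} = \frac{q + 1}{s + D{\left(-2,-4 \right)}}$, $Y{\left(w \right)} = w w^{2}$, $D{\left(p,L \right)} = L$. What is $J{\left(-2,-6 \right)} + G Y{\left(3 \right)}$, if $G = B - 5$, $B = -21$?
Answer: $- \frac{7019}{10} \approx -701.9$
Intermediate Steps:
$Y{\left(w \right)} = w^{3}$
$J{\left(q,s \right)} = \frac{1 + q}{-4 + s}$ ($J{\left(q,s \right)} = \frac{q + 1}{s - 4} = \frac{1 + q}{-4 + s}$)
$G = -26$ ($G = -21 - 5 = -26$)
$J{\left(-2,-6 \right)} + G Y{\left(3 \right)} = \frac{1 - 2}{-4 - 6} - 26 \cdot 3^{3} = \frac{1}{-10} \left(-1\right) - 702 = \left(- \frac{1}{10}\right) \left(-1\right) - 702 = \frac{1}{10} - 702 = - \frac{7019}{10}$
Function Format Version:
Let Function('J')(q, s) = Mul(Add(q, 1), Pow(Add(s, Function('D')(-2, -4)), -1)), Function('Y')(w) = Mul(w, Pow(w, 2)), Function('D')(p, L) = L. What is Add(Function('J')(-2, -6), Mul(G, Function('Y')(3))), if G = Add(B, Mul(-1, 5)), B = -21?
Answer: Rational(-7019, 10) ≈ -701.90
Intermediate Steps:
Function('Y')(w) = Pow(w, 3)
Function('J')(q, s) = Mul(Pow(Add(-4, s), -1), Add(1, q)) (Function('J')(q, s) = Mul(Add(q, 1), Pow(Add(s, -4), -1)) = Mul(Add(1, q), Pow(Add(-4, s), -1)) = Mul(Pow(Add(-4, s), -1), Add(1, q)))
G = -26 (G = Add(-21, Mul(-1, 5)) = Add(-21, -5) = -26)
Add(Function('J')(-2, -6), Mul(G, Function('Y')(3))) = Add(Mul(Pow(Add(-4, -6), -1), Add(1, -2)), Mul(-26, Pow(3, 3))) = Add(Mul(Pow(-10, -1), -1), Mul(-26, 27)) = Add(Mul(Rational(-1, 10), -1), -702) = Add(Rational(1, 10), -702) = Rational(-7019, 10)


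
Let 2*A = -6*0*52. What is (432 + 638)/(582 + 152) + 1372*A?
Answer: 535/367 ≈ 1.4578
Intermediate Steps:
A = 0 (A = (-6*0*52)/2 = (0*52)/2 = (½)*0 = 0)
(432 + 638)/(582 + 152) + 1372*A = (432 + 638)/(582 + 152) + 1372*0 = 1070/734 + 0 = 1070*(1/734) + 0 = 535/367 + 0 = 535/367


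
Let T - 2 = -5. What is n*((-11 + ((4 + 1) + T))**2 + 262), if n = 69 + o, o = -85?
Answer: -5488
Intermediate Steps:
T = -3 (T = 2 - 5 = -3)
n = -16 (n = 69 - 85 = -16)
n*((-11 + ((4 + 1) + T))**2 + 262) = -16*((-11 + ((4 + 1) - 3))**2 + 262) = -16*((-11 + (5 - 3))**2 + 262) = -16*((-11 + 2)**2 + 262) = -16*((-9)**2 + 262) = -16*(81 + 262) = -16*343 = -5488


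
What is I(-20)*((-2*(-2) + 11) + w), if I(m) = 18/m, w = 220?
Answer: -423/2 ≈ -211.50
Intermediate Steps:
I(-20)*((-2*(-2) + 11) + w) = (18/(-20))*((-2*(-2) + 11) + 220) = (18*(-1/20))*((4 + 11) + 220) = -9*(15 + 220)/10 = -9/10*235 = -423/2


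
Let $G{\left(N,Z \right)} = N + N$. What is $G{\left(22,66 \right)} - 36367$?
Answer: $-36323$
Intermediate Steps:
$G{\left(N,Z \right)} = 2 N$
$G{\left(22,66 \right)} - 36367 = 2 \cdot 22 - 36367 = 44 - 36367 = -36323$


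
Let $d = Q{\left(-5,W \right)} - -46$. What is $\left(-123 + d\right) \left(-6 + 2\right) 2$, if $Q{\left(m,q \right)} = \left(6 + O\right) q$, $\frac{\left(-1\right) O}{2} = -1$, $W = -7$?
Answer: $1064$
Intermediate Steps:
$O = 2$ ($O = \left(-2\right) \left(-1\right) = 2$)
$Q{\left(m,q \right)} = 8 q$ ($Q{\left(m,q \right)} = \left(6 + 2\right) q = 8 q$)
$d = -10$ ($d = 8 \left(-7\right) - -46 = -56 + 46 = -10$)
$\left(-123 + d\right) \left(-6 + 2\right) 2 = \left(-123 - 10\right) \left(-6 + 2\right) 2 = - 133 \left(\left(-4\right) 2\right) = \left(-133\right) \left(-8\right) = 1064$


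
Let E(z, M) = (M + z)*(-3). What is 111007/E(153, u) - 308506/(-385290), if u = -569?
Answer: 553267981/6164640 ≈ 89.749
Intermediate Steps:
E(z, M) = -3*M - 3*z
111007/E(153, u) - 308506/(-385290) = 111007/(-3*(-569) - 3*153) - 308506/(-385290) = 111007/(1707 - 459) - 308506*(-1/385290) = 111007/1248 + 154253/192645 = 111007*(1/1248) + 154253/192645 = 8539/96 + 154253/192645 = 553267981/6164640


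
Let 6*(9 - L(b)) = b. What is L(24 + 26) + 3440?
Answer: 10322/3 ≈ 3440.7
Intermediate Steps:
L(b) = 9 - b/6
L(24 + 26) + 3440 = (9 - (24 + 26)/6) + 3440 = (9 - ⅙*50) + 3440 = (9 - 25/3) + 3440 = ⅔ + 3440 = 10322/3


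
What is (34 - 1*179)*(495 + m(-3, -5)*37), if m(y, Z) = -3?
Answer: -55680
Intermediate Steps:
(34 - 1*179)*(495 + m(-3, -5)*37) = (34 - 1*179)*(495 - 3*37) = (34 - 179)*(495 - 111) = -145*384 = -55680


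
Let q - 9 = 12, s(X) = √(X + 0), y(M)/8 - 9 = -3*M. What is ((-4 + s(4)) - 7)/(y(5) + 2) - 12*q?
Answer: -11583/46 ≈ -251.80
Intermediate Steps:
y(M) = 72 - 24*M (y(M) = 72 + 8*(-3*M) = 72 - 24*M)
s(X) = √X
q = 21 (q = 9 + 12 = 21)
((-4 + s(4)) - 7)/(y(5) + 2) - 12*q = ((-4 + √4) - 7)/((72 - 24*5) + 2) - 12*21 = ((-4 + 2) - 7)/((72 - 120) + 2) - 252 = (-2 - 7)/(-48 + 2) - 252 = -9/(-46) - 252 = -9*(-1/46) - 252 = 9/46 - 252 = -11583/46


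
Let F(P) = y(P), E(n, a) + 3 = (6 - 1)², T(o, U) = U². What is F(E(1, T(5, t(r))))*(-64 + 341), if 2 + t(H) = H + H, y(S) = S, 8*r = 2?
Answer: 6094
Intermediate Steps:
r = ¼ (r = (⅛)*2 = ¼ ≈ 0.25000)
t(H) = -2 + 2*H (t(H) = -2 + (H + H) = -2 + 2*H)
E(n, a) = 22 (E(n, a) = -3 + (6 - 1)² = -3 + 5² = -3 + 25 = 22)
F(P) = P
F(E(1, T(5, t(r))))*(-64 + 341) = 22*(-64 + 341) = 22*277 = 6094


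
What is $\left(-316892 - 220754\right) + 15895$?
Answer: $-521751$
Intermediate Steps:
$\left(-316892 - 220754\right) + 15895 = -537646 + 15895 = -521751$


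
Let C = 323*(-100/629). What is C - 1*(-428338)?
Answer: 15846606/37 ≈ 4.2829e+5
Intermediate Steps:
C = -1900/37 (C = 323*(-100*1/629) = 323*(-100/629) = -1900/37 ≈ -51.351)
C - 1*(-428338) = -1900/37 - 1*(-428338) = -1900/37 + 428338 = 15846606/37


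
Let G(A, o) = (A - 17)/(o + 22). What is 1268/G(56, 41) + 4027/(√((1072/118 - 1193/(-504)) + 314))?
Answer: 26628/13 + 24162*√7993726510/9677635 ≈ 2271.5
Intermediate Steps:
G(A, o) = (-17 + A)/(22 + o)
1268/G(56, 41) + 4027/(√((1072/118 - 1193/(-504)) + 314)) = 1268/(((-17 + 56)/(22 + 41))) + 4027/(√((1072/118 - 1193/(-504)) + 314)) = 1268/((39/63)) + 4027/(√((1072*(1/118) - 1193*(-1/504)) + 314)) = 1268/(((1/63)*39)) + 4027/(√((536/59 + 1193/504) + 314)) = 1268/(13/21) + 4027/(√(340531/29736 + 314)) = 1268*(21/13) + 4027/(√(9677635/29736)) = 26628/13 + 4027/((√7993726510/4956)) = 26628/13 + 4027*(6*√7993726510/9677635) = 26628/13 + 24162*√7993726510/9677635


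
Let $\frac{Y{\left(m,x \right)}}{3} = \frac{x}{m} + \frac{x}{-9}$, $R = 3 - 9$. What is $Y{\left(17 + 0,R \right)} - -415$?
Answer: $\frac{7071}{17} \approx 415.94$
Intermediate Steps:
$R = -6$ ($R = 3 - 9 = -6$)
$Y{\left(m,x \right)} = - \frac{x}{3} + \frac{3 x}{m}$ ($Y{\left(m,x \right)} = 3 \left(\frac{x}{m} + \frac{x}{-9}\right) = 3 \left(\frac{x}{m} + x \left(- \frac{1}{9}\right)\right) = 3 \left(\frac{x}{m} - \frac{x}{9}\right) = 3 \left(- \frac{x}{9} + \frac{x}{m}\right) = - \frac{x}{3} + \frac{3 x}{m}$)
$Y{\left(17 + 0,R \right)} - -415 = \frac{1}{3} \left(-6\right) \frac{1}{17 + 0} \left(9 - \left(17 + 0\right)\right) - -415 = \frac{1}{3} \left(-6\right) \frac{1}{17} \left(9 - 17\right) + 415 = \frac{1}{3} \left(-6\right) \frac{1}{17} \left(-8\right) + 415 = \frac{16}{17} + 415 = \frac{7071}{17}$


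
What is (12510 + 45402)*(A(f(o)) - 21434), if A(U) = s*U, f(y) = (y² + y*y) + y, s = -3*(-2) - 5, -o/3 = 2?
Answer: -1237463616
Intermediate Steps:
o = -6 (o = -3*2 = -6)
s = 1 (s = 6 - 5 = 1)
f(y) = y + 2*y² (f(y) = (y² + y²) + y = 2*y² + y = y + 2*y²)
A(U) = U (A(U) = 1*U = U)
(12510 + 45402)*(A(f(o)) - 21434) = (12510 + 45402)*(-6*(1 + 2*(-6)) - 21434) = 57912*(-6*(1 - 12) - 21434) = 57912*(-6*(-11) - 21434) = 57912*(66 - 21434) = 57912*(-21368) = -1237463616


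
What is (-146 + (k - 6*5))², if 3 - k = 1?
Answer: 30276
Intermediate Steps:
k = 2 (k = 3 - 1*1 = 3 - 1 = 2)
(-146 + (k - 6*5))² = (-146 + (2 - 6*5))² = (-146 + (2 - 30))² = (-146 - 28)² = (-174)² = 30276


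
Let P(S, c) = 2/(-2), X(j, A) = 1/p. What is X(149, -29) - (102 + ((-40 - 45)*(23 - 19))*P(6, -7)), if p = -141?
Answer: -62323/141 ≈ -442.01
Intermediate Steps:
X(j, A) = -1/141 (X(j, A) = 1/(-141) = -1/141)
P(S, c) = -1 (P(S, c) = 2*(-½) = -1)
X(149, -29) - (102 + ((-40 - 45)*(23 - 19))*P(6, -7)) = -1/141 - (102 + ((-40 - 45)*(23 - 19))*(-1)) = -1/141 - (102 - 85*4*(-1)) = -1/141 - (102 - 340*(-1)) = -1/141 - (102 + 340) = -1/141 - 1*442 = -1/141 - 442 = -62323/141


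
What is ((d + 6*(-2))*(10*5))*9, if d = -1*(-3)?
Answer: -4050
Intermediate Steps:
d = 3
((d + 6*(-2))*(10*5))*9 = ((3 + 6*(-2))*(10*5))*9 = ((3 - 12)*50)*9 = -9*50*9 = -450*9 = -4050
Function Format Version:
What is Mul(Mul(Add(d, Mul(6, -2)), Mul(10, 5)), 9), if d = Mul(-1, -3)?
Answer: -4050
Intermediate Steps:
d = 3
Mul(Mul(Add(d, Mul(6, -2)), Mul(10, 5)), 9) = Mul(Mul(Add(3, Mul(6, -2)), Mul(10, 5)), 9) = Mul(Mul(Add(3, -12), 50), 9) = Mul(Mul(-9, 50), 9) = Mul(-450, 9) = -4050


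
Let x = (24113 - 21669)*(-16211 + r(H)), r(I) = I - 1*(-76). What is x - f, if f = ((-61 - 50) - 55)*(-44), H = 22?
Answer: -39387476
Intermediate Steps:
r(I) = 76 + I (r(I) = I + 76 = 76 + I)
x = -39380172 (x = (24113 - 21669)*(-16211 + (76 + 22)) = 2444*(-16211 + 98) = 2444*(-16113) = -39380172)
f = 7304 (f = (-111 - 55)*(-44) = -166*(-44) = 7304)
x - f = -39380172 - 1*7304 = -39380172 - 7304 = -39387476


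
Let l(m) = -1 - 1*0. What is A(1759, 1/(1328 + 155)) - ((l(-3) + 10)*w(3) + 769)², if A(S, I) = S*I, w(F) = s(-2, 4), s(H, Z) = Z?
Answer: -961019316/1483 ≈ -6.4802e+5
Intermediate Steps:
l(m) = -1 (l(m) = -1 + 0 = -1)
w(F) = 4
A(S, I) = I*S
A(1759, 1/(1328 + 155)) - ((l(-3) + 10)*w(3) + 769)² = 1759/(1328 + 155) - ((-1 + 10)*4 + 769)² = 1759/1483 - (9*4 + 769)² = (1/1483)*1759 - (36 + 769)² = 1759/1483 - 1*805² = 1759/1483 - 1*648025 = 1759/1483 - 648025 = -961019316/1483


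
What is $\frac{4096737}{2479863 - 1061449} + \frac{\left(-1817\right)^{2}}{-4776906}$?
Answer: $\frac{3721712334319}{1693907586771} \approx 2.1971$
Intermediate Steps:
$\frac{4096737}{2479863 - 1061449} + \frac{\left(-1817\right)^{2}}{-4776906} = \frac{4096737}{1418414} + 3301489 \left(- \frac{1}{4776906}\right) = 4096737 \cdot \frac{1}{1418414} - \frac{3301489}{4776906} = \frac{4096737}{1418414} - \frac{3301489}{4776906} = \frac{3721712334319}{1693907586771}$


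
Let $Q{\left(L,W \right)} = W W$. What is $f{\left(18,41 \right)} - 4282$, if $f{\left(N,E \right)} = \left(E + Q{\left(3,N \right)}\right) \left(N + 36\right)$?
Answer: $15428$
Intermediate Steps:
$Q{\left(L,W \right)} = W^{2}$
$f{\left(N,E \right)} = \left(36 + N\right) \left(E + N^{2}\right)$ ($f{\left(N,E \right)} = \left(E + N^{2}\right) \left(N + 36\right) = \left(E + N^{2}\right) \left(36 + N\right) = \left(36 + N\right) \left(E + N^{2}\right)$)
$f{\left(18,41 \right)} - 4282 = \left(18^{3} + 36 \cdot 41 + 36 \cdot 18^{2} + 41 \cdot 18\right) - 4282 = \left(5832 + 1476 + 36 \cdot 324 + 738\right) - 4282 = \left(5832 + 1476 + 11664 + 738\right) - 4282 = 19710 - 4282 = 15428$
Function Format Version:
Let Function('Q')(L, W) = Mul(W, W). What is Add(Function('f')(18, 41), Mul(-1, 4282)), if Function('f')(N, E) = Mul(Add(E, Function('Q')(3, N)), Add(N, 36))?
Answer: 15428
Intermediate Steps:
Function('Q')(L, W) = Pow(W, 2)
Function('f')(N, E) = Mul(Add(36, N), Add(E, Pow(N, 2))) (Function('f')(N, E) = Mul(Add(E, Pow(N, 2)), Add(N, 36)) = Mul(Add(E, Pow(N, 2)), Add(36, N)) = Mul(Add(36, N), Add(E, Pow(N, 2))))
Add(Function('f')(18, 41), Mul(-1, 4282)) = Add(Add(Pow(18, 3), Mul(36, 41), Mul(36, Pow(18, 2)), Mul(41, 18)), Mul(-1, 4282)) = Add(Add(5832, 1476, Mul(36, 324), 738), -4282) = Add(Add(5832, 1476, 11664, 738), -4282) = Add(19710, -4282) = 15428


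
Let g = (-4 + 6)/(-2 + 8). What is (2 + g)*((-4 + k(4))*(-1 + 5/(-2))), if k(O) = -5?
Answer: 147/2 ≈ 73.500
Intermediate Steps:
g = ⅓ (g = 2/6 = 2*(⅙) = ⅓ ≈ 0.33333)
(2 + g)*((-4 + k(4))*(-1 + 5/(-2))) = (2 + ⅓)*((-4 - 5)*(-1 + 5/(-2))) = 7*(-9*(-1 + 5*(-½)))/3 = 7*(-9*(-1 - 5/2))/3 = 7*(-9*(-7/2))/3 = (7/3)*(63/2) = 147/2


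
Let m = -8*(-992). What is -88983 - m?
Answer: -96919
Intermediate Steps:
m = 7936
-88983 - m = -88983 - 1*7936 = -88983 - 7936 = -96919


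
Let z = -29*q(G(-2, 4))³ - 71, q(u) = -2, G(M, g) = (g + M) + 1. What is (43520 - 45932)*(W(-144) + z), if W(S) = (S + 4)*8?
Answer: 2313108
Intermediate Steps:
W(S) = 32 + 8*S (W(S) = (4 + S)*8 = 32 + 8*S)
G(M, g) = 1 + M + g (G(M, g) = (M + g) + 1 = 1 + M + g)
z = 161 (z = -29*(-2)³ - 71 = -29*(-8) - 71 = 232 - 71 = 161)
(43520 - 45932)*(W(-144) + z) = (43520 - 45932)*((32 + 8*(-144)) + 161) = -2412*((32 - 1152) + 161) = -2412*(-1120 + 161) = -2412*(-959) = 2313108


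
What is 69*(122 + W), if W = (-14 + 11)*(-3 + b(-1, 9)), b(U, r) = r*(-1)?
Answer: 10902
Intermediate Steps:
b(U, r) = -r
W = 36 (W = (-14 + 11)*(-3 - 1*9) = -3*(-3 - 9) = -3*(-12) = 36)
69*(122 + W) = 69*(122 + 36) = 69*158 = 10902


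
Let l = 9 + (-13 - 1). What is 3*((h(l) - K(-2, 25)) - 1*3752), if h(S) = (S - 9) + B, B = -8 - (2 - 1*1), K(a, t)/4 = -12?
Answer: -11181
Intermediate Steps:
K(a, t) = -48 (K(a, t) = 4*(-12) = -48)
l = -5 (l = 9 - 14 = -5)
B = -9 (B = -8 - (2 - 1) = -8 - 1*1 = -8 - 1 = -9)
h(S) = -18 + S (h(S) = (S - 9) - 9 = (-9 + S) - 9 = -18 + S)
3*((h(l) - K(-2, 25)) - 1*3752) = 3*(((-18 - 5) - 1*(-48)) - 1*3752) = 3*((-23 + 48) - 3752) = 3*(25 - 3752) = 3*(-3727) = -11181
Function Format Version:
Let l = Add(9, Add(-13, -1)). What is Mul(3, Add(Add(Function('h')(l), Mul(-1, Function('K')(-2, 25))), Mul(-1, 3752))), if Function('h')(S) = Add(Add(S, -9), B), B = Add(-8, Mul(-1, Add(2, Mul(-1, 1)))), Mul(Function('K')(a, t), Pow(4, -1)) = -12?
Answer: -11181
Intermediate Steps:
Function('K')(a, t) = -48 (Function('K')(a, t) = Mul(4, -12) = -48)
l = -5 (l = Add(9, -14) = -5)
B = -9 (B = Add(-8, Mul(-1, Add(2, -1))) = Add(-8, Mul(-1, 1)) = Add(-8, -1) = -9)
Function('h')(S) = Add(-18, S) (Function('h')(S) = Add(Add(S, -9), -9) = Add(Add(-9, S), -9) = Add(-18, S))
Mul(3, Add(Add(Function('h')(l), Mul(-1, Function('K')(-2, 25))), Mul(-1, 3752))) = Mul(3, Add(Add(Add(-18, -5), Mul(-1, -48)), Mul(-1, 3752))) = Mul(3, Add(Add(-23, 48), -3752)) = Mul(3, Add(25, -3752)) = Mul(3, -3727) = -11181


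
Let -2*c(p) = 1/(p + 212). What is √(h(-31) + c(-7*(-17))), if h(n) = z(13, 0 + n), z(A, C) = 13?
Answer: √5696510/662 ≈ 3.6053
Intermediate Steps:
c(p) = -1/(2*(212 + p)) (c(p) = -1/(2*(p + 212)) = -1/(2*(212 + p)))
h(n) = 13
√(h(-31) + c(-7*(-17))) = √(13 - 1/(424 + 2*(-7*(-17)))) = √(13 - 1/(424 + 2*119)) = √(13 - 1/(424 + 238)) = √(13 - 1/662) = √(8605/662) = √5696510/662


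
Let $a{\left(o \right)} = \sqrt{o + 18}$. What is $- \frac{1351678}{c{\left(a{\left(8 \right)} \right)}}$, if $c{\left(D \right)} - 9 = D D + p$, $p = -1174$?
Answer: $\frac{1351678}{1139} \approx 1186.7$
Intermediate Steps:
$a{\left(o \right)} = \sqrt{18 + o}$
$c{\left(D \right)} = -1165 + D^{2}$ ($c{\left(D \right)} = 9 + \left(D D - 1174\right) = 9 + \left(D^{2} - 1174\right) = 9 + \left(-1174 + D^{2}\right) = -1165 + D^{2}$)
$- \frac{1351678}{c{\left(a{\left(8 \right)} \right)}} = - \frac{1351678}{-1165 + \left(\sqrt{18 + 8}\right)^{2}} = - \frac{1351678}{-1165 + \left(\sqrt{26}\right)^{2}} = - \frac{1351678}{-1165 + 26} = - \frac{1351678}{-1139} = \left(-1351678\right) \left(- \frac{1}{1139}\right) = \frac{1351678}{1139}$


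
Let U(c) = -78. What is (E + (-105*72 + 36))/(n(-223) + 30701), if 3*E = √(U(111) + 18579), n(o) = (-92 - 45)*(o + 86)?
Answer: -1254/8245 + √18501/148410 ≈ -0.15118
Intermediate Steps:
n(o) = -11782 - 137*o (n(o) = -137*(86 + o) = -11782 - 137*o)
E = √18501/3 (E = √(-78 + 18579)/3 = √18501/3 ≈ 45.339)
(E + (-105*72 + 36))/(n(-223) + 30701) = (√18501/3 + (-105*72 + 36))/((-11782 - 137*(-223)) + 30701) = (√18501/3 + (-7560 + 36))/((-11782 + 30551) + 30701) = (√18501/3 - 7524)/(18769 + 30701) = (-7524 + √18501/3)/49470 = (-7524 + √18501/3)*(1/49470) = -1254/8245 + √18501/148410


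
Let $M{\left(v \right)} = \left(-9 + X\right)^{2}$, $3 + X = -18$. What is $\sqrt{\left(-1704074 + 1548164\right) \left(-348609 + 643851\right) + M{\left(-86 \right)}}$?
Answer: $6 i \sqrt{1278643870} \approx 2.1455 \cdot 10^{5} i$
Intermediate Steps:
$X = -21$ ($X = -3 - 18 = -21$)
$M{\left(v \right)} = 900$ ($M{\left(v \right)} = \left(-9 - 21\right)^{2} = \left(-30\right)^{2} = 900$)
$\sqrt{\left(-1704074 + 1548164\right) \left(-348609 + 643851\right) + M{\left(-86 \right)}} = \sqrt{\left(-1704074 + 1548164\right) \left(-348609 + 643851\right) + 900} = \sqrt{\left(-155910\right) 295242 + 900} = \sqrt{-46031180220 + 900} = \sqrt{-46031179320} = 6 i \sqrt{1278643870}$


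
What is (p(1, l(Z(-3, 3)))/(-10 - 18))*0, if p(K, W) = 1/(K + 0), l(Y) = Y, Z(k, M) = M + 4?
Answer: 0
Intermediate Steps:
Z(k, M) = 4 + M
p(K, W) = 1/K
(p(1, l(Z(-3, 3)))/(-10 - 18))*0 = (1/(1*(-10 - 18)))*0 = (1/(-28))*0 = (1*(-1/28))*0 = -1/28*0 = 0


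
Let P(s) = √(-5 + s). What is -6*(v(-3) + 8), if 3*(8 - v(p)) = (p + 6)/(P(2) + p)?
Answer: -195/2 - I*√3/2 ≈ -97.5 - 0.86602*I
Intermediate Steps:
v(p) = 8 - (6 + p)/(3*(p + I*√3)) (v(p) = 8 - (p + 6)/(3*(√(-5 + 2) + p)) = 8 - (6 + p)/(3*(√(-3) + p)) = 8 - (6 + p)/(3*(I*√3 + p)) = 8 - (6 + p)/(3*(p + I*√3)))
-6*(v(-3) + 8) = -6*((-2 + (23/3)*(-3) + 8*I*√3)/(-3 + I*√3) + 8) = -6*((-2 - 23 + 8*I*√3)/(-3 + I*√3) + 8) = -6*((-25 + 8*I*√3)/(-3 + I*√3) + 8) = -6*(8 + (-25 + 8*I*√3)/(-3 + I*√3)) = -48 - 6*(-25 + 8*I*√3)/(-3 + I*√3)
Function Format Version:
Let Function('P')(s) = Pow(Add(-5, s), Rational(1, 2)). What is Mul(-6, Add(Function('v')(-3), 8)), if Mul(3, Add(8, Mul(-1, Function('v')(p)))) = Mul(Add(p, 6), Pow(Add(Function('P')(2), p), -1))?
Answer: Add(Rational(-195, 2), Mul(Rational(-1, 2), I, Pow(3, Rational(1, 2)))) ≈ Add(-97.500, Mul(-0.86602, I))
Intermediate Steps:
Function('v')(p) = Add(8, Mul(Rational(-1, 3), Pow(Add(p, Mul(I, Pow(3, Rational(1, 2)))), -1), Add(6, p))) (Function('v')(p) = Add(8, Mul(Rational(-1, 3), Mul(Add(p, 6), Pow(Add(Pow(Add(-5, 2), Rational(1, 2)), p), -1)))) = Add(8, Mul(Rational(-1, 3), Mul(Add(6, p), Pow(Add(Pow(-3, Rational(1, 2)), p), -1)))) = Add(8, Mul(Rational(-1, 3), Mul(Add(6, p), Pow(Add(Mul(I, Pow(3, Rational(1, 2))), p), -1)))) = Add(8, Mul(Rational(-1, 3), Mul(Add(6, p), Pow(Add(p, Mul(I, Pow(3, Rational(1, 2)))), -1)))) = Add(8, Mul(Rational(-1, 3), Mul(Pow(Add(p, Mul(I, Pow(3, Rational(1, 2)))), -1), Add(6, p)))) = Add(8, Mul(Rational(-1, 3), Pow(Add(p, Mul(I, Pow(3, Rational(1, 2)))), -1), Add(6, p))))
Mul(-6, Add(Function('v')(-3), 8)) = Mul(-6, Add(Mul(Pow(Add(-3, Mul(I, Pow(3, Rational(1, 2)))), -1), Add(-2, Mul(Rational(23, 3), -3), Mul(8, I, Pow(3, Rational(1, 2))))), 8)) = Mul(-6, Add(Mul(Pow(Add(-3, Mul(I, Pow(3, Rational(1, 2)))), -1), Add(-2, -23, Mul(8, I, Pow(3, Rational(1, 2))))), 8)) = Mul(-6, Add(Mul(Pow(Add(-3, Mul(I, Pow(3, Rational(1, 2)))), -1), Add(-25, Mul(8, I, Pow(3, Rational(1, 2))))), 8)) = Mul(-6, Add(8, Mul(Pow(Add(-3, Mul(I, Pow(3, Rational(1, 2)))), -1), Add(-25, Mul(8, I, Pow(3, Rational(1, 2))))))) = Add(-48, Mul(-6, Pow(Add(-3, Mul(I, Pow(3, Rational(1, 2)))), -1), Add(-25, Mul(8, I, Pow(3, Rational(1, 2))))))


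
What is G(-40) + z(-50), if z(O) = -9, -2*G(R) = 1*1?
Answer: -19/2 ≈ -9.5000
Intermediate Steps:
G(R) = -½ (G(R) = -1/2 = -½*1 = -½)
G(-40) + z(-50) = -½ - 9 = -19/2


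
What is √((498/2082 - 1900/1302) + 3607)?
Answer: 71*√36500889054/225897 ≈ 60.048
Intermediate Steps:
√((498/2082 - 1900/1302) + 3607) = √((498*(1/2082) - 1900*1/1302) + 3607) = √((83/347 - 950/651) + 3607) = √(-275617/225897 + 3607) = √(814534862/225897) = 71*√36500889054/225897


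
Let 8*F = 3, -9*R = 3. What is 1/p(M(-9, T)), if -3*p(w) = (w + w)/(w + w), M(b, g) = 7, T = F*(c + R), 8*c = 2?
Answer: -3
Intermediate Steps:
R = -⅓ (R = -⅑*3 = -⅓ ≈ -0.33333)
c = ¼ (c = (⅛)*2 = ¼ ≈ 0.25000)
F = 3/8 (F = (⅛)*3 = 3/8 ≈ 0.37500)
T = -1/32 (T = 3*(¼ - ⅓)/8 = (3/8)*(-1/12) = -1/32 ≈ -0.031250)
p(w) = -⅓ (p(w) = -(w + w)/(3*(w + w)) = -2*w/(3*(2*w)) = -2*w*1/(2*w)/3 = -⅓*1 = -⅓)
1/p(M(-9, T)) = 1/(-⅓) = -3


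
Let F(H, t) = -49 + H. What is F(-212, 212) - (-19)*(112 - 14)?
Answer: 1601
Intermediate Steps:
F(-212, 212) - (-19)*(112 - 14) = (-49 - 212) - (-19)*(112 - 14) = -261 - (-19)*98 = -261 - 1*(-1862) = -261 + 1862 = 1601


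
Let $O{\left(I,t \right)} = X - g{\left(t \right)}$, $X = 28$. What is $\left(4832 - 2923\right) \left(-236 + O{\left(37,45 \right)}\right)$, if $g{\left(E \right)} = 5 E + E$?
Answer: $-912502$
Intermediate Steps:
$g{\left(E \right)} = 6 E$
$O{\left(I,t \right)} = 28 - 6 t$
$\left(4832 - 2923\right) \left(-236 + O{\left(37,45 \right)}\right) = \left(4832 - 2923\right) \left(-236 + \left(28 - 270\right)\right) = 1909 \left(-236 + \left(28 - 270\right)\right) = 1909 \left(-236 - 242\right) = 1909 \left(-478\right) = -912502$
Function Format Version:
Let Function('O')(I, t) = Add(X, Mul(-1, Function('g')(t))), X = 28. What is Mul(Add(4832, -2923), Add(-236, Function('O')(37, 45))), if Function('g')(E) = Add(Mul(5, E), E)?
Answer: -912502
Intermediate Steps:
Function('g')(E) = Mul(6, E)
Function('O')(I, t) = Add(28, Mul(-6, t)) (Function('O')(I, t) = Add(28, Mul(-1, Mul(6, t))) = Add(28, Mul(-6, t)))
Mul(Add(4832, -2923), Add(-236, Function('O')(37, 45))) = Mul(Add(4832, -2923), Add(-236, Add(28, Mul(-6, 45)))) = Mul(1909, Add(-236, Add(28, -270))) = Mul(1909, Add(-236, -242)) = Mul(1909, -478) = -912502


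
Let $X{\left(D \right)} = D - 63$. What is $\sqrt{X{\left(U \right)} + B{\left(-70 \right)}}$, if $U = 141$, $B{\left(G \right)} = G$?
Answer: $2 \sqrt{2} \approx 2.8284$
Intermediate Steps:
$X{\left(D \right)} = -63 + D$
$\sqrt{X{\left(U \right)} + B{\left(-70 \right)}} = \sqrt{\left(-63 + 141\right) - 70} = \sqrt{78 - 70} = \sqrt{8} = 2 \sqrt{2}$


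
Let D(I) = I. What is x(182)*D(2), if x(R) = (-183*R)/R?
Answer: -366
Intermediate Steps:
x(R) = -183
x(182)*D(2) = -183*2 = -366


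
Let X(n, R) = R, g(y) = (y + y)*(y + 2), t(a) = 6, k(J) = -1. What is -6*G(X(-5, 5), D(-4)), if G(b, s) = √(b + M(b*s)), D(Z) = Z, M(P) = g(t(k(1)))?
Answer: -6*√101 ≈ -60.299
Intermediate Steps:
g(y) = 2*y*(2 + y) (g(y) = (2*y)*(2 + y) = 2*y*(2 + y))
M(P) = 96 (M(P) = 2*6*(2 + 6) = 2*6*8 = 96)
G(b, s) = √(96 + b) (G(b, s) = √(b + 96) = √(96 + b))
-6*G(X(-5, 5), D(-4)) = -6*√(96 + 5) = -6*√101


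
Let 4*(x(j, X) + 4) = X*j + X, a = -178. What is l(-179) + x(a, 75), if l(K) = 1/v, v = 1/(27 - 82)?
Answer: -13511/4 ≈ -3377.8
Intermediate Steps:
x(j, X) = -4 + X/4 + X*j/4 (x(j, X) = -4 + (X*j + X)/4 = -4 + (X + X*j)/4 = -4 + (X/4 + X*j/4) = -4 + X/4 + X*j/4)
v = -1/55 (v = 1/(-55) = -1/55 ≈ -0.018182)
l(K) = -55 (l(K) = 1/(-1/55) = -55)
l(-179) + x(a, 75) = -55 + (-4 + (1/4)*75 + (1/4)*75*(-178)) = -55 + (-4 + 75/4 - 6675/2) = -55 - 13291/4 = -13511/4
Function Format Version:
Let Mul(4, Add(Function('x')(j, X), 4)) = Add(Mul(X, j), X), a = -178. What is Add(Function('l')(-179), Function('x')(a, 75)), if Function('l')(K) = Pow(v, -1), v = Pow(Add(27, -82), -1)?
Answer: Rational(-13511, 4) ≈ -3377.8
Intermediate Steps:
Function('x')(j, X) = Add(-4, Mul(Rational(1, 4), X), Mul(Rational(1, 4), X, j)) (Function('x')(j, X) = Add(-4, Mul(Rational(1, 4), Add(Mul(X, j), X))) = Add(-4, Mul(Rational(1, 4), Add(X, Mul(X, j)))) = Add(-4, Add(Mul(Rational(1, 4), X), Mul(Rational(1, 4), X, j))) = Add(-4, Mul(Rational(1, 4), X), Mul(Rational(1, 4), X, j)))
v = Rational(-1, 55) (v = Pow(-55, -1) = Rational(-1, 55) ≈ -0.018182)
Function('l')(K) = -55 (Function('l')(K) = Pow(Rational(-1, 55), -1) = -55)
Add(Function('l')(-179), Function('x')(a, 75)) = Add(-55, Add(-4, Mul(Rational(1, 4), 75), Mul(Rational(1, 4), 75, -178))) = Add(-55, Add(-4, Rational(75, 4), Rational(-6675, 2))) = Add(-55, Rational(-13291, 4)) = Rational(-13511, 4)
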